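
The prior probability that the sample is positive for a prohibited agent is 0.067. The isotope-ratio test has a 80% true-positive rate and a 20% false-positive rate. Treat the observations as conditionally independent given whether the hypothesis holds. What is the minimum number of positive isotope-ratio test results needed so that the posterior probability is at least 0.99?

Prior odds = 0.067/0.933 = 67/933.
Likelihood ratio of a positive result = 0.8/0.2 = 4.
Target posterior odds = 0.99/0.01 = 99.
Need (67/933) × 4ⁿ ≥ 99, i.e. 4ⁿ ≥ 92367/67.
4⁵ = 1024 falls short of 92367/67 but 4⁶ = 4096 reaches it, so n = 6.

6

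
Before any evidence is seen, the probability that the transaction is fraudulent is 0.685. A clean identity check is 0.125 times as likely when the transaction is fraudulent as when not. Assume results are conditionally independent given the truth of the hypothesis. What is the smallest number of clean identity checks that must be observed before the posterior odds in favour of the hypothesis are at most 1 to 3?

Prior odds = 0.685/0.315 = 137/63.
Likelihood ratio per clean identity check = 0.125.
Target odds = 1/3.
Need (137/63) × 0.125ⁿ ≤ 1/3, i.e. 0.125ⁿ ≤ 21/137.
0.125¹ = 0.125, which is already at or below the required 21/137; so n = 1.

1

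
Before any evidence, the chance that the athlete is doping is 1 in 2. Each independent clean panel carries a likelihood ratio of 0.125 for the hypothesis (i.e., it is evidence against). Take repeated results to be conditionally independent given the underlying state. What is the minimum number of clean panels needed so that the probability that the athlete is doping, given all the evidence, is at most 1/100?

3

Prior odds = 0.5/0.5 = 1.
Likelihood ratio per clean panel = 0.125.
Target odds: 0.01 ÷ 0.99 = 1/99.
Require 0.125ⁿ ≤ 1/99 ÷ 1 = 1/99.
0.125² = 0.015625 is still above 1/99 but 0.125³ = 0.001953125 is at or below it, so n = 3.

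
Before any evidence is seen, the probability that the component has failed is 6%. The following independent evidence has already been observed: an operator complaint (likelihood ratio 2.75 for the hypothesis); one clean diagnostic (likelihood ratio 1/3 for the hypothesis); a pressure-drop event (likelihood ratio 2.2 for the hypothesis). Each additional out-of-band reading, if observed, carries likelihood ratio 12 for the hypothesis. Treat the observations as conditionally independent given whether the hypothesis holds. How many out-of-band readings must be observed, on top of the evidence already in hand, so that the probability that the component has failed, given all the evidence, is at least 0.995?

Prior odds = 0.06/0.94 = 3/47.
Combined Bayes factor of the evidence already in hand = 2.75 × (1/3) × 2.2 = 121/60.
Odds after that evidence = (3/47) × 121/60 = 121/940.
Target odds = 0.995/0.005 = 199.
Need 12ⁿ ≥ 199 ÷ (121/940) = 187060/121.
12² = 144 falls short of 187060/121 but 12³ = 1728 reaches it, so n = 3.

3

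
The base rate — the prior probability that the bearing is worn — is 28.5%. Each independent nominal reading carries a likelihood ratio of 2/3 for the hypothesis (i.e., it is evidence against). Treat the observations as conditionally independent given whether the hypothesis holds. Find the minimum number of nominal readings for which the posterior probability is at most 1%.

10

Prior odds = 0.285/0.715 = 57/143.
Likelihood ratio per nominal reading = 2/3.
Target odds: 0.01 ÷ 0.99 = 1/99.
Require (2/3)ⁿ ≤ 1/99 ÷ (57/143) = 13/513.
(2/3)⁹ = 512/19683 is still above 13/513 but (2/3)¹⁰ = 1024/59049 is at or below it, so n = 10.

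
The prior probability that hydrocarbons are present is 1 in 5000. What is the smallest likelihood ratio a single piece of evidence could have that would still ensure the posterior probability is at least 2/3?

9998

Prior odds = 0.0002/0.9998 = 1/4999.
Target odds = (2/3)/(1/3) = 2.
Required Bayes factor = 2 ÷ (1/4999) = 9998.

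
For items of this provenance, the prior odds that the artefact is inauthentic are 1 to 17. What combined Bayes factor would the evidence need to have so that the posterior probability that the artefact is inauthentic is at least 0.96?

408

Prior odds = 1/17.
Target odds = 0.96/0.04 = 24.
Required Bayes factor = 24 ÷ (1/17) = 408.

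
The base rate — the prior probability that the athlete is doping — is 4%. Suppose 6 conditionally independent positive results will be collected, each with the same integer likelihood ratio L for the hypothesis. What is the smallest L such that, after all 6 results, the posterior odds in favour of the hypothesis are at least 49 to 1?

Prior odds = 0.04/0.96 = 1/24.
Target odds = 49.
Need L⁶ ≥ 49 ÷ (1/24) = 1176.
3⁶ = 729 < 1176 ≤ 4096 = 4⁶, so L = 4.

4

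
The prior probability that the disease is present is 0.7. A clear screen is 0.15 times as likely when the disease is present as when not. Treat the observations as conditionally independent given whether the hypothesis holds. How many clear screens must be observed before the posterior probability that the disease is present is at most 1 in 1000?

5

Prior odds = 0.7/0.3 = 7/3.
Likelihood ratio per clear screen = 0.15.
Target odds: 0.001 ÷ 0.999 = 1/999.
Need (7/3) × 0.15ⁿ ≤ 1/999, i.e. 0.15ⁿ ≤ 1/2331.
0.15⁴ = 81/160000 is still above 1/2331 but 0.15⁵ = 243/3200000 is at or below it, so n = 5.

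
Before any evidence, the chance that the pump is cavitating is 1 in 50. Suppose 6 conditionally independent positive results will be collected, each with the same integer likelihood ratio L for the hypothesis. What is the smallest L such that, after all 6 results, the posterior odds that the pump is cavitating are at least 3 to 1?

3

Prior odds = 0.02/0.98 = 1/49.
Target odds = 3.
Need L⁶ ≥ 3 ÷ (1/49) = 147.
2⁶ = 64 < 147 ≤ 729 = 3⁶, so L = 3.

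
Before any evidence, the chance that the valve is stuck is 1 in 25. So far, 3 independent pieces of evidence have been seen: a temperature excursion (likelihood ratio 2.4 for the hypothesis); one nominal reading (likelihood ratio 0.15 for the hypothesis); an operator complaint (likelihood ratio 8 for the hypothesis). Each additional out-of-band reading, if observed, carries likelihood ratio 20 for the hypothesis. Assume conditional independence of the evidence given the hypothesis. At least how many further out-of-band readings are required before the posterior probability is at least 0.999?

Prior odds = 0.04/0.96 = 1/24.
Combined Bayes factor of the evidence already in hand = 2.4 × 0.15 × 8 = 2.88.
Odds after that evidence = (1/24) × 2.88 = 0.12.
Target odds = 0.999/0.001 = 999.
Need 20ⁿ ≥ 999 ÷ 0.12 = 8325.
20³ = 8000 falls short of 8325 but 20⁴ = 160000 reaches it, so n = 4.

4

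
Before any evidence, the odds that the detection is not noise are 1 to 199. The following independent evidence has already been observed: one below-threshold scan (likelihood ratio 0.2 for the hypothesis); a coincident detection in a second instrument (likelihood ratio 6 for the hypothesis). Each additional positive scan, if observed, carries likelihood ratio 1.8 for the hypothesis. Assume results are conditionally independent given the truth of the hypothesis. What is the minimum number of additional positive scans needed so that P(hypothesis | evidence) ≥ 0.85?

Prior odds = 1/199.
Combined Bayes factor of the evidence already in hand = 0.2 × 6 = 1.2.
Odds after that evidence = (1/199) × 1.2 = 6/995.
Target odds = 0.85/0.15 = 17/3.
Need 1.8ⁿ ≥ 17/3 ÷ (6/995) = 16915/18.
1.8¹¹ ≈642.684 falls short of 16915/18 but 1.8¹² ≈1156.83 reaches it, so n = 12.

12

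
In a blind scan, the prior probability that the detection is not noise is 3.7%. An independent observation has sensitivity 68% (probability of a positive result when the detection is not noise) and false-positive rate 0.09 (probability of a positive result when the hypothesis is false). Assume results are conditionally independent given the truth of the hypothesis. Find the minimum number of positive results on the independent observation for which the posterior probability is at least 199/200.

5

Prior odds: 0.037 ÷ 0.963 = 37/963.
Likelihood ratio of a positive result = 0.68/0.09 = 68/9.
Target posterior odds = 0.995/0.005 = 199.
Require (68/9)ⁿ ≥ 199 ÷ (37/963) = 191637/37.
(68/9)⁴ = 21381376/6561 falls short of 191637/37 but (68/9)⁵ ≈24622.5 reaches it, so n = 5.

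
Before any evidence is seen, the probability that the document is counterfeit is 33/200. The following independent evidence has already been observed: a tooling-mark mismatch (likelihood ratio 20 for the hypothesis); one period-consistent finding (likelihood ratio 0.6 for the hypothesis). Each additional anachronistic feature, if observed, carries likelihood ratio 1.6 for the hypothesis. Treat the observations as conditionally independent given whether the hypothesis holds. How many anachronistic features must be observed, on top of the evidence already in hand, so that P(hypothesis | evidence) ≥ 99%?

Prior odds = 0.165/0.835 = 33/167.
Combined Bayes factor of the evidence already in hand = 20 × 0.6 = 12.
Odds after that evidence = (33/167) × 12 = 396/167.
Target odds = 0.99/0.01 = 99.
Need 1.6ⁿ ≥ 99 ÷ (396/167) = 41.75.
1.6⁷ = 2097152/78125 falls short of 41.75 but 1.6⁸ = 16777216/390625 reaches it, so n = 8.

8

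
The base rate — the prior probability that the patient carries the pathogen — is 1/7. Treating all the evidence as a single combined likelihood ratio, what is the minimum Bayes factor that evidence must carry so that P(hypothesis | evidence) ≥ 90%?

Prior odds = (1/7)/(6/7) = 1/6.
Target odds = 0.9/0.1 = 9.
Required Bayes factor = 9 ÷ (1/6) = 54.

54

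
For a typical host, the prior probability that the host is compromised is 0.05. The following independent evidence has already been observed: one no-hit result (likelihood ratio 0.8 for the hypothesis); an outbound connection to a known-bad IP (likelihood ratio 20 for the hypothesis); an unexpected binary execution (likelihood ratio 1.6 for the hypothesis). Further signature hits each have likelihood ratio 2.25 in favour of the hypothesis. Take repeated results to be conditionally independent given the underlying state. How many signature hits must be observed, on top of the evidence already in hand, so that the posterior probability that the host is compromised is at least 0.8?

2

Prior odds = 0.05/0.95 = 1/19.
Combined Bayes factor of the evidence already in hand = 0.8 × 20 × 1.6 = 25.6.
Odds after that evidence = (1/19) × 25.6 = 128/95.
Target odds = 0.8/0.2 = 4.
Need 2.25ⁿ ≥ 4 ÷ (128/95) = 2.96875.
2.25¹ = 2.25 falls short of 2.96875 but 2.25² = 5.0625 reaches it, so n = 2.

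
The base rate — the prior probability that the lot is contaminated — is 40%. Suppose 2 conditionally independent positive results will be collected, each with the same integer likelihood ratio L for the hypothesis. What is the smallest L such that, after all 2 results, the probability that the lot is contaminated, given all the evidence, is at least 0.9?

4

Prior odds = 0.4/0.6 = 2/3.
Target odds = 0.9/0.1 = 9.
Need L² ≥ 9 ÷ (2/3) = 13.5.
3² = 9 < 13.5 ≤ 16 = 4², so L = 4.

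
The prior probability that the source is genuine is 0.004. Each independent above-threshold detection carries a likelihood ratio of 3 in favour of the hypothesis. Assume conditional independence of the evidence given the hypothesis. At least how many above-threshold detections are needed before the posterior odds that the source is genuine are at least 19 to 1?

8

Prior odds = 0.004/0.996 = 1/249.
Likelihood ratio per above-threshold detection = 3.
Target odds = 19.
Require 3ⁿ ≥ 19 ÷ (1/249) = 4731.
3⁷ = 2187 falls short of 4731 but 3⁸ = 6561 reaches it, so n = 8.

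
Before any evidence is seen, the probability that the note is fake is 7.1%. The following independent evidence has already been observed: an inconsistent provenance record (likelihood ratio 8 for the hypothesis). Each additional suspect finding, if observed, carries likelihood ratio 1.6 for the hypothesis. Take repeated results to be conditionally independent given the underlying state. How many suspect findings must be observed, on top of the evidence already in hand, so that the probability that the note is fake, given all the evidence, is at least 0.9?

Prior odds = 0.071/0.929 = 71/929.
Bayes factor of the evidence already in hand = 8.
Odds after that evidence = (71/929) × 8 = 568/929.
Target odds = 0.9/0.1 = 9.
Need 1.6ⁿ ≥ 9 ÷ (568/929) = 8361/568.
1.6⁵ = 10.48576 falls short of 8361/568 but 1.6⁶ = 262144/15625 reaches it, so n = 6.

6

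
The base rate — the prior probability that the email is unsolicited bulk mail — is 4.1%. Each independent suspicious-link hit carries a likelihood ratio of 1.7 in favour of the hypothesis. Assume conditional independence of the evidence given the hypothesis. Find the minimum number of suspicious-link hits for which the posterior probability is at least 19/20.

Prior odds = 0.041/0.959 = 41/959.
Likelihood ratio per suspicious-link hit = 1.7.
Target odds: 0.95 ÷ 0.05 = 19.
Need (41/959) × 1.7ⁿ ≥ 19, i.e. 1.7ⁿ ≥ 18221/41.
1.7¹¹ ≈342.719 falls short of 18221/41 but 1.7¹² ≈582.622 reaches it, so n = 12.

12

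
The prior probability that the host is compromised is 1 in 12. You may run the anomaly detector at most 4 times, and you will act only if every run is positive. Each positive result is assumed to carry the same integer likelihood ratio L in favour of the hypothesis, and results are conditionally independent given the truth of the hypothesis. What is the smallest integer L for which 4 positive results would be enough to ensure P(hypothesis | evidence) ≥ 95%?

4

Prior odds = (1/12)/(11/12) = 1/11.
Target odds = 0.95/0.05 = 19.
Need L⁴ ≥ 19 ÷ (1/11) = 209.
3⁴ = 81 < 209 ≤ 256 = 4⁴, so L = 4.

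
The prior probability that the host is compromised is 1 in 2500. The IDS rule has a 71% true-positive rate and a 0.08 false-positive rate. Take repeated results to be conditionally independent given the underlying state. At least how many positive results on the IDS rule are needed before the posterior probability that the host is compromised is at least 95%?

Prior odds: 0.0004 ÷ 0.9996 = 1/2499.
Likelihood ratio of a positive result = 0.71/0.08 = 8.875.
Target odds: 0.95 ÷ 0.05 = 19.
Require 8.875ⁿ ≥ 19 ÷ (1/2499) = 47481.
8.875⁴ = 25411681/4096 falls short of 47481 but 8.875⁵ ≈55060.7 reaches it, so n = 5.

5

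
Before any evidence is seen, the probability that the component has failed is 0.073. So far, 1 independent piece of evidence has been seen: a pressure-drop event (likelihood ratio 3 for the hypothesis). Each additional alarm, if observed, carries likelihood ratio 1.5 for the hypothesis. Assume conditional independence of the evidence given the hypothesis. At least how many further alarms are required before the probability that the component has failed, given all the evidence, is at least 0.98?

Prior odds = 0.073/0.927 = 73/927.
Bayes factor of the evidence already in hand = 3.
Odds after that evidence = (73/927) × 3 = 73/309.
Target odds = 0.98/0.02 = 49.
Need 1.5ⁿ ≥ 49 ÷ (73/309) = 15141/73.
1.5¹³ = 1594323/8192 falls short of 15141/73 but 1.5¹⁴ = 4782969/16384 reaches it, so n = 14.

14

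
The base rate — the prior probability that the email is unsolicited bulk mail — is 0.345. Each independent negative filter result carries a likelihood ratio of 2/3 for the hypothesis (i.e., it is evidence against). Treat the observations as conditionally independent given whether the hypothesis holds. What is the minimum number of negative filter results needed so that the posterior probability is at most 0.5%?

12

Prior odds = 0.345/0.655 = 69/131.
Likelihood ratio per negative filter result = 2/3.
Target odds: 0.005 ÷ 0.995 = 1/199.
Require (2/3)ⁿ ≤ 1/199 ÷ (69/131) = 131/13731.
(2/3)¹¹ = 2048/177147 is still above 131/13731 but (2/3)¹² = 4096/531441 is at or below it, so n = 12.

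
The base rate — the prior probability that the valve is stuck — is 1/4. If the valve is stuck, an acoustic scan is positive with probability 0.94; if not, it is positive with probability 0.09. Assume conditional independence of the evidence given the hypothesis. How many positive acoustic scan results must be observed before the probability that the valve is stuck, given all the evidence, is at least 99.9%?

Prior odds: 0.25 ÷ 0.75 = 1/3.
Likelihood ratio of a positive = 0.94/0.09 = 94/9.
Target odds: 0.999 ÷ 0.001 = 999.
Require (94/9)ⁿ ≥ 999 ÷ (1/3) = 2997.
(94/9)³ = 830584/729 falls short of 2997 but (94/9)⁴ = 78074896/6561 reaches it, so n = 4.

4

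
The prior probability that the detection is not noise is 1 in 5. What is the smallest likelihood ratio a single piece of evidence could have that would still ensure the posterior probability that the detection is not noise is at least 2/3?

8

Prior odds = 0.2/0.8 = 0.25.
Target odds = (2/3)/(1/3) = 2.
Required Bayes factor = 2 ÷ 0.25 = 8.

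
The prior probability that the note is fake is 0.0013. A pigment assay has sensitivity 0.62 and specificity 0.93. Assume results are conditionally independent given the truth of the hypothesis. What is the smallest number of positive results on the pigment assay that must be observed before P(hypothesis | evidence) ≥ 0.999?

7

Prior odds = 0.0013/0.9987 = 13/9987.
False-positive rate = 1 − 0.93 = 0.07; likelihood ratio of a positive = 0.62/0.07 = 62/7.
Target odds: 0.999 ÷ 0.001 = 999.
Require (62/7)ⁿ ≥ 999 ÷ (13/9987) = 9977013/13.
(62/7)⁶ ≈482794 falls short of 9977013/13 but (62/7)⁷ ≈4.27618e+06 reaches it, so n = 7.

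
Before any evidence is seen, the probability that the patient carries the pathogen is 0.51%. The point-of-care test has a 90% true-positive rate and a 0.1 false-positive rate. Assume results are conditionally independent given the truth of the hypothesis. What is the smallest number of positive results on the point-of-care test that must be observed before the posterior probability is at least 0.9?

Prior odds: 0.0051 ÷ 0.9949 = 51/9949.
Likelihood ratio of a positive result = 0.9/0.1 = 9.
Target posterior odds = 0.9/0.1 = 9.
Require 9ⁿ ≥ 9 ÷ (51/9949) = 29847/17.
9³ = 729 falls short of 29847/17 but 9⁴ = 6561 reaches it, so n = 4.

4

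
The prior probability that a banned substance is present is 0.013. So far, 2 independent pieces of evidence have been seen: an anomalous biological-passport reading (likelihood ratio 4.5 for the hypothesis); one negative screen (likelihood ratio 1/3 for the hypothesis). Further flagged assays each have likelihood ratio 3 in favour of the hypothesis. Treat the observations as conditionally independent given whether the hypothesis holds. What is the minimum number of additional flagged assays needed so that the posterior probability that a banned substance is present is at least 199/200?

Prior odds = 0.013/0.987 = 13/987.
Combined Bayes factor of the evidence already in hand = 4.5 × (1/3) = 1.5.
Odds after that evidence = (13/987) × 1.5 = 13/658.
Target odds = 0.995/0.005 = 199.
Need 3ⁿ ≥ 199 ÷ (13/658) = 130942/13.
3⁸ = 6561 falls short of 130942/13 but 3⁹ = 19683 reaches it, so n = 9.

9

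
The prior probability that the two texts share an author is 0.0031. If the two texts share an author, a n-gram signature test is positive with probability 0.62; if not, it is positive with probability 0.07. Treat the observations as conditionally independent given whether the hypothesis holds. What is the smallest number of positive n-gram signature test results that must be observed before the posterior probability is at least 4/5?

4

Prior odds: 0.0031 ÷ 0.9969 = 31/9969.
Likelihood ratio of a positive = 0.62/0.07 = 62/7.
Target odds: 0.8 ÷ 0.2 = 4.
Require (62/7)ⁿ ≥ 4 ÷ (31/9969) = 39876/31.
(62/7)³ = 238328/343 falls short of 39876/31 but (62/7)⁴ = 14776336/2401 reaches it, so n = 4.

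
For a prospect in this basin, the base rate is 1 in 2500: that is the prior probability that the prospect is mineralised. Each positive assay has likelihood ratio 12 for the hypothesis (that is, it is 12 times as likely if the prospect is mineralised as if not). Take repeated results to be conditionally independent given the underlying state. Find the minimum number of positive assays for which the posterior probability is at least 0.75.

Prior odds: 0.0004 ÷ 0.9996 = 1/2499.
Likelihood ratio per positive assay = 12.
Target posterior odds = 0.75/0.25 = 3.
Need (1/2499) × 12ⁿ ≥ 3, i.e. 12ⁿ ≥ 7497.
12³ = 1728 falls short of 7497 but 12⁴ = 20736 reaches it, so n = 4.

4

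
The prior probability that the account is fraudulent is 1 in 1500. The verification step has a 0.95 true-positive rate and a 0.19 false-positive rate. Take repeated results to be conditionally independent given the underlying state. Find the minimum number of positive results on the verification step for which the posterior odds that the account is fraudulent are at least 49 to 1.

7

Prior odds = (1/1500)/(1499/1500) = 1/1499.
Likelihood ratio of a positive result = 0.95/0.19 = 5.
Target odds = 49.
Need (1/1499) × 5ⁿ ≥ 49, i.e. 5ⁿ ≥ 73451.
5⁶ = 15625 falls short of 73451 but 5⁷ = 78125 reaches it, so n = 7.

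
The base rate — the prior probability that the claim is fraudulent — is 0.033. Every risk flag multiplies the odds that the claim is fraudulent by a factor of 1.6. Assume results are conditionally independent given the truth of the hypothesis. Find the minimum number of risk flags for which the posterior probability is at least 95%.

14

Prior odds: 0.033 ÷ 0.967 = 33/967.
Likelihood ratio per risk flag = 1.6.
Target posterior odds = 0.95/0.05 = 19.
Need (33/967) × 1.6ⁿ ≥ 19, i.e. 1.6ⁿ ≥ 18373/33.
1.6¹³ ≈450.36 falls short of 18373/33 but 1.6¹⁴ ≈720.576 reaches it, so n = 14.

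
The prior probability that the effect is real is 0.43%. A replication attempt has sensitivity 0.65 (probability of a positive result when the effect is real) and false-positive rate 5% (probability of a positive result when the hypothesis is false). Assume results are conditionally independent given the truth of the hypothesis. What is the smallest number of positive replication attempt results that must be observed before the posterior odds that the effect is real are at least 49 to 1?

Prior odds: 0.0043 ÷ 0.9957 = 43/9957.
Likelihood ratio of a positive result = 0.65/0.05 = 13.
Target odds = 49.
Need (43/9957) × 13ⁿ ≥ 49, i.e. 13ⁿ ≥ 487893/43.
13³ = 2197 falls short of 487893/43 but 13⁴ = 28561 reaches it, so n = 4.

4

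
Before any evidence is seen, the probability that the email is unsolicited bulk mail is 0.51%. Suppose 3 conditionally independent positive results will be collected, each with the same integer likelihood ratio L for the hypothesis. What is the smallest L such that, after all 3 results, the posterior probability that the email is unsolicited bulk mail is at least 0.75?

Prior odds = 0.0051/0.9949 = 51/9949.
Target odds = 0.75/0.25 = 3.
Need L³ ≥ 3 ÷ (51/9949) = 9949/17.
8³ = 512 < 9949/17 ≤ 729 = 9³, so L = 9.

9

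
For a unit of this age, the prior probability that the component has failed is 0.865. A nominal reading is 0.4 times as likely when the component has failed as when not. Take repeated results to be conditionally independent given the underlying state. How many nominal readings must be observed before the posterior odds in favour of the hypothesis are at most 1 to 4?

Prior odds: 0.865 ÷ 0.135 = 173/27.
Likelihood ratio per nominal reading = 0.4.
Target odds = 0.25.
Require 0.4ⁿ ≤ 0.25 ÷ (173/27) = 27/692.
0.4³ = 0.064 is still above 27/692 but 0.4⁴ = 0.0256 is at or below it, so n = 4.

4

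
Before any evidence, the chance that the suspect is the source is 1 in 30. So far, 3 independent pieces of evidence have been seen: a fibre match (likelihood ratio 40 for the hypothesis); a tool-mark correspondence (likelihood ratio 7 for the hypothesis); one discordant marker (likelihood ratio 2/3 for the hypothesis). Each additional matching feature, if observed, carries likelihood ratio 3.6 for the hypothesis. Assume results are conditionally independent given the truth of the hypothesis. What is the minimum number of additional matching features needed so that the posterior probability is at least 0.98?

2

Prior odds = (1/30)/(29/30) = 1/29.
Combined Bayes factor of the evidence already in hand = 40 × 7 × (2/3) = 560/3.
Odds after that evidence = (1/29) × 560/3 = 560/87.
Target odds = 0.98/0.02 = 49.
Need 3.6ⁿ ≥ 49 ÷ (560/87) = 7.6125.
3.6¹ = 3.6 falls short of 7.6125 but 3.6² = 12.96 reaches it, so n = 2.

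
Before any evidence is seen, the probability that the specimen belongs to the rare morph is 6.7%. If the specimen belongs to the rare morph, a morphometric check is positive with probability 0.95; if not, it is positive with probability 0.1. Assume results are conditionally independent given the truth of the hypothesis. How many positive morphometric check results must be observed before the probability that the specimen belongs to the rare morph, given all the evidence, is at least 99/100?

Prior odds: 0.067 ÷ 0.933 = 67/933.
Likelihood ratio of a positive = 0.95/0.1 = 9.5.
Target posterior odds = 0.99/0.01 = 99.
Require 9.5ⁿ ≥ 99 ÷ (67/933) = 92367/67.
9.5³ = 857.375 falls short of 92367/67 but 9.5⁴ = 8145.0625 reaches it, so n = 4.

4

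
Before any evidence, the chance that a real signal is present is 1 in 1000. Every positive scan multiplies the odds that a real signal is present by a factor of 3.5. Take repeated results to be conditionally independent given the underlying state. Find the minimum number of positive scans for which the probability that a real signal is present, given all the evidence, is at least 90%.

Prior odds: 0.001 ÷ 0.999 = 1/999.
Likelihood ratio per positive scan = 3.5.
Target odds: 0.9 ÷ 0.1 = 9.
Require 3.5ⁿ ≥ 9 ÷ (1/999) = 8991.
3.5⁷ = 823543/128 falls short of 8991 but 3.5⁸ = 5764801/256 reaches it, so n = 8.

8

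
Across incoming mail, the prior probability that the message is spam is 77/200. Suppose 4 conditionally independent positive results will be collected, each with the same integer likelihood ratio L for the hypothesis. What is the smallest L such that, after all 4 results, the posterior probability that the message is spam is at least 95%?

Prior odds = 0.385/0.615 = 77/123.
Target odds = 0.95/0.05 = 19.
Need L⁴ ≥ 19 ÷ (77/123) = 2337/77.
2⁴ = 16 < 2337/77 ≤ 81 = 3⁴, so L = 3.

3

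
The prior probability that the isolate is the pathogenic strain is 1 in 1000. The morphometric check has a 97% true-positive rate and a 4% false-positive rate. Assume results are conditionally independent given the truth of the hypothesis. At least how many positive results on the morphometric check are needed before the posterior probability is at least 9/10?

Prior odds = 0.001/0.999 = 1/999.
Likelihood ratio of a positive result = 0.97/0.04 = 24.25.
Target posterior odds = 0.9/0.1 = 9.
Require 24.25ⁿ ≥ 9 ÷ (1/999) = 8991.
24.25² = 588.0625 falls short of 8991 but 24.25³ = 912673/64 reaches it, so n = 3.

3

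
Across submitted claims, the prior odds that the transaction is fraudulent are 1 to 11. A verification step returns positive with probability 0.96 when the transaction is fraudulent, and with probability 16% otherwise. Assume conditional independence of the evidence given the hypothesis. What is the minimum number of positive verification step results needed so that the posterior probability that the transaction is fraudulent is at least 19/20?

3

Prior odds = 1/11.
Likelihood ratio of a positive result = 0.96/0.16 = 6.
Target odds: 0.95 ÷ 0.05 = 19.
Require 6ⁿ ≥ 19 ÷ (1/11) = 209.
6² = 36 falls short of 209 but 6³ = 216 reaches it, so n = 3.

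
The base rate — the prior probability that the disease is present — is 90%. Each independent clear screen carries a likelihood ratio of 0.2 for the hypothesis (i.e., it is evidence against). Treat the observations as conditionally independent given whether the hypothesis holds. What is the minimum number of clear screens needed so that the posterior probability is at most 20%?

3

Prior odds: 0.9 ÷ 0.1 = 9.
Likelihood ratio per clear screen = 0.2.
Target posterior odds = 0.2/0.8 = 0.25.
Need 9 × 0.2ⁿ ≤ 0.25, i.e. 0.2ⁿ ≤ 1/36.
0.2² = 0.04 is still above 1/36 but 0.2³ = 0.008 is at or below it, so n = 3.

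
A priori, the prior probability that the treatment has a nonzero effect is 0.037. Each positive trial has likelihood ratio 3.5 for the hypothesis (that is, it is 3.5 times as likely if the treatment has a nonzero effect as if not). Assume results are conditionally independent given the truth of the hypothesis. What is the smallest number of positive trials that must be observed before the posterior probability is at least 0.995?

7

Prior odds = 0.037/0.963 = 37/963.
Likelihood ratio per positive trial = 3.5.
Target posterior odds = 0.995/0.005 = 199.
Need (37/963) × 3.5ⁿ ≥ 199, i.e. 3.5ⁿ ≥ 191637/37.
3.5⁶ = 1838.265625 falls short of 191637/37 but 3.5⁷ = 823543/128 reaches it, so n = 7.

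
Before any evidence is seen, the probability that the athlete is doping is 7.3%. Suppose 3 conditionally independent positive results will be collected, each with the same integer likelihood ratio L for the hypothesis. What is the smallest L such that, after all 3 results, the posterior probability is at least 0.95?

7

Prior odds = 0.073/0.927 = 73/927.
Target odds = 0.95/0.05 = 19.
Need L³ ≥ 19 ÷ (73/927) = 17613/73.
6³ = 216 < 17613/73 ≤ 343 = 7³, so L = 7.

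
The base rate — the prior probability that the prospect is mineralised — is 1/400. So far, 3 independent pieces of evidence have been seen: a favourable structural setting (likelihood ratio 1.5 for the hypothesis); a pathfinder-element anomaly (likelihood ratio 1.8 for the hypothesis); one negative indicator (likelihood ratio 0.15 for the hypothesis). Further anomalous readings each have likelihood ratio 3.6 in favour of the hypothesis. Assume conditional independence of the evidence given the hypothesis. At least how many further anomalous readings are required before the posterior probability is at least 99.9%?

Prior odds = 0.0025/0.9975 = 1/399.
Combined Bayes factor of the evidence already in hand = 1.5 × 1.8 × 0.15 = 0.405.
Odds after that evidence = (1/399) × 0.405 = 27/26600.
Target odds = 0.999/0.001 = 999.
Need 3.6ⁿ ≥ 999 ÷ (27/26600) = 984200.
3.6¹⁰ ≈365616 falls short of 984200 but 3.6¹¹ ≈1.31622e+06 reaches it, so n = 11.

11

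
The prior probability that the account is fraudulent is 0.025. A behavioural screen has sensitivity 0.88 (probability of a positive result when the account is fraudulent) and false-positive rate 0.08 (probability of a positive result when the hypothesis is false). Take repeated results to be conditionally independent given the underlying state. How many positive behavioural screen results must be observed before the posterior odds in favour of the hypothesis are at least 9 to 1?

Prior odds = 0.025/0.975 = 1/39.
Likelihood ratio of a positive result = 0.88/0.08 = 11.
Target odds = 9.
Need (1/39) × 11ⁿ ≥ 9, i.e. 11ⁿ ≥ 351.
11² = 121 falls short of 351 but 11³ = 1331 reaches it, so n = 3.

3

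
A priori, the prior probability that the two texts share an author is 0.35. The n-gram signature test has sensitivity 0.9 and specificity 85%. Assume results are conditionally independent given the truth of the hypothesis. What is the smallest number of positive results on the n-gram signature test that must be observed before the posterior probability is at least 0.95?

2

Prior odds: 0.35 ÷ 0.65 = 7/13.
False-positive rate = 1 − 0.85 = 0.15; likelihood ratio of a positive = 0.9/0.15 = 6.
Target posterior odds = 0.95/0.05 = 19.
Require 6ⁿ ≥ 19 ÷ (7/13) = 247/7.
6¹ = 6 falls short of 247/7 but 6² = 36 reaches it, so n = 2.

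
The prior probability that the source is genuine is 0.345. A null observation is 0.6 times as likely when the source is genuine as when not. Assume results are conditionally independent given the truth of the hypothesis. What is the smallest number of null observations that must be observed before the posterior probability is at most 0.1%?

13

Prior odds = 0.345/0.655 = 69/131.
Likelihood ratio per null observation = 0.6.
Target odds: 0.001 ÷ 0.999 = 1/999.
Require 0.6ⁿ ≤ 1/999 ÷ (69/131) = 131/68931.
0.6¹² = 531441/244140625 is still above 131/68931 but 0.6¹³ ≈0.00130607 is at or below it, so n = 13.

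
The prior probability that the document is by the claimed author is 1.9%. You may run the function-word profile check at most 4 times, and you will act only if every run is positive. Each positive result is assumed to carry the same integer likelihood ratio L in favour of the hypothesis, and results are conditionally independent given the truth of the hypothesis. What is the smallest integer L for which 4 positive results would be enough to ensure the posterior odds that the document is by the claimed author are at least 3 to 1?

4

Prior odds = 0.019/0.981 = 19/981.
Target odds = 3.
Need L⁴ ≥ 3 ÷ (19/981) = 2943/19.
3⁴ = 81 < 2943/19 ≤ 256 = 4⁴, so L = 4.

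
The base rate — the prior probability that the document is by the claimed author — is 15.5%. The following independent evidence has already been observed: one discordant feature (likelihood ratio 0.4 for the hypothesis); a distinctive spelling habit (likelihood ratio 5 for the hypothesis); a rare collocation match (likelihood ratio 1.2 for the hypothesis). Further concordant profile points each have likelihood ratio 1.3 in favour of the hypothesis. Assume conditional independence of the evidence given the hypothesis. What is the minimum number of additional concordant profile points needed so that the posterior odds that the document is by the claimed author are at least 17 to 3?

Prior odds = 0.155/0.845 = 31/169.
Combined Bayes factor of the evidence already in hand = 0.4 × 5 × 1.2 = 2.4.
Odds after that evidence = (31/169) × 2.4 = 372/845.
Target odds = 17/3.
Need 1.3ⁿ ≥ 17/3 ÷ (372/845) = 14365/1116.
1.3⁹ ≈10.6045 falls short of 14365/1116 but 1.3¹⁰ ≈13.7858 reaches it, so n = 10.

10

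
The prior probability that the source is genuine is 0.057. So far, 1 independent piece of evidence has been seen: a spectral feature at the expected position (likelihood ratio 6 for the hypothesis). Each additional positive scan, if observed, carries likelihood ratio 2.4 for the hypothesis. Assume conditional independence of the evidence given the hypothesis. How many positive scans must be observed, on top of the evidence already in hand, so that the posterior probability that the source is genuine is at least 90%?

4

Prior odds = 0.057/0.943 = 57/943.
Bayes factor of the evidence already in hand = 6.
Odds after that evidence = (57/943) × 6 = 342/943.
Target odds = 0.9/0.1 = 9.
Need 2.4ⁿ ≥ 9 ÷ (342/943) = 943/38.
2.4³ = 13.824 falls short of 943/38 but 2.4⁴ = 33.1776 reaches it, so n = 4.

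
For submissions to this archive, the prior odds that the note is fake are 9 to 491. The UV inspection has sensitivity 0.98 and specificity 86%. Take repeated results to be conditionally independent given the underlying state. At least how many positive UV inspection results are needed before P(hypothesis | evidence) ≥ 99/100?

Prior odds = 9/491.
False-positive rate = 1 − 0.86 = 0.14; likelihood ratio of a positive = 0.98/0.14 = 7.
Target posterior odds = 0.99/0.01 = 99.
Need (9/491) × 7ⁿ ≥ 99, i.e. 7ⁿ ≥ 5401.
7⁴ = 2401 falls short of 5401 but 7⁵ = 16807 reaches it, so n = 5.

5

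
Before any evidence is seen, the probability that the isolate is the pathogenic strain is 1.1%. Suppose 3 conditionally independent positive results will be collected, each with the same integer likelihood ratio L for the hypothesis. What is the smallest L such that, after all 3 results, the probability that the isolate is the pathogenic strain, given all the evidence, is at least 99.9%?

45

Prior odds = 0.011/0.989 = 11/989.
Target odds = 0.999/0.001 = 999.
Need L³ ≥ 999 ÷ (11/989) = 988011/11.
44³ = 85184 < 988011/11 ≤ 91125 = 45³, so L = 45.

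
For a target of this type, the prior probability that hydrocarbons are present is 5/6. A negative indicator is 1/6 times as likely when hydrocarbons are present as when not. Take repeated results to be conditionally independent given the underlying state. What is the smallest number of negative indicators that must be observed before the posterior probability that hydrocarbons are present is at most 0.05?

3

Prior odds: (5/6) ÷ (1/6) = 5.
Likelihood ratio per negative indicator = 1/6.
Target posterior odds = 0.05/0.95 = 1/19.
Require (1/6)ⁿ ≤ 1/19 ÷ 5 = 1/95.
(1/6)² = 1/36 is still above 1/95 but (1/6)³ = 1/216 is at or below it, so n = 3.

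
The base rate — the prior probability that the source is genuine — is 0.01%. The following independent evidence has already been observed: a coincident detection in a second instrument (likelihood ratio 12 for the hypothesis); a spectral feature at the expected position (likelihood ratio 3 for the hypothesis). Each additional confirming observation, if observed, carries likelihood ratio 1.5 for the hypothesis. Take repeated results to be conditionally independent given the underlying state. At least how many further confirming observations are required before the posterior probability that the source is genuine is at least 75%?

17

Prior odds = 0.0001/0.9999 = 1/9999.
Combined Bayes factor of the evidence already in hand = 12 × 3 = 36.
Odds after that evidence = (1/9999) × 36 = 4/1111.
Target odds = 0.75/0.25 = 3.
Need 1.5ⁿ ≥ 3 ÷ (4/1111) = 833.25.
1.5¹⁶ = 43046721/65536 falls short of 833.25 but 1.5¹⁷ = 129140163/131072 reaches it, so n = 17.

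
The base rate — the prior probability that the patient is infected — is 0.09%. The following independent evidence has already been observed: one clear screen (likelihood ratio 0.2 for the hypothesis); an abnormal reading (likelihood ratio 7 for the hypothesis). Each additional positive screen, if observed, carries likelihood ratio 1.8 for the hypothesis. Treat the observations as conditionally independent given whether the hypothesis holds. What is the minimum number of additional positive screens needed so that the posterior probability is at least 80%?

14

Prior odds = 0.0009/0.9991 = 9/9991.
Combined Bayes factor of the evidence already in hand = 0.2 × 7 = 1.4.
Odds after that evidence = (9/9991) × 1.4 = 63/49955.
Target odds = 0.8/0.2 = 4.
Need 1.8ⁿ ≥ 4 ÷ (63/49955) = 199820/63.
1.8¹³ ≈2082.3 falls short of 199820/63 but 1.8¹⁴ ≈3748.13 reaches it, so n = 14.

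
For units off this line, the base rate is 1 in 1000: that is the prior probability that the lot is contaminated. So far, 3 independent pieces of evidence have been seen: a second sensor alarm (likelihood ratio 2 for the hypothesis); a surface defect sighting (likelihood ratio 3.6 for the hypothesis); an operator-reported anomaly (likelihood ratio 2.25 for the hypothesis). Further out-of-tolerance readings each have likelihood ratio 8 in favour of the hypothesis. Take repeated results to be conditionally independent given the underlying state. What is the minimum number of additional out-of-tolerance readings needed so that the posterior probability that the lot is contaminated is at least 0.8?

3

Prior odds = 0.001/0.999 = 1/999.
Combined Bayes factor of the evidence already in hand = 2 × 3.6 × 2.25 = 16.2.
Odds after that evidence = (1/999) × 16.2 = 3/185.
Target odds = 0.8/0.2 = 4.
Need 8ⁿ ≥ 4 ÷ (3/185) = 740/3.
8² = 64 falls short of 740/3 but 8³ = 512 reaches it, so n = 3.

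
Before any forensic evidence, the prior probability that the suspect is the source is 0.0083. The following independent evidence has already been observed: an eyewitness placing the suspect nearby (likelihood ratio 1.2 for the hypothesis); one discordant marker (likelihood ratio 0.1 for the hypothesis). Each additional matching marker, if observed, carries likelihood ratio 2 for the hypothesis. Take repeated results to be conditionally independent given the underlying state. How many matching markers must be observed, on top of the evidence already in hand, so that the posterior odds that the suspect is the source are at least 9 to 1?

14

Prior odds = 0.0083/0.9917 = 83/9917.
Combined Bayes factor of the evidence already in hand = 1.2 × 0.1 = 0.12.
Odds after that evidence = (83/9917) × 0.12 = 249/247925.
Target odds = 9.
Need 2ⁿ ≥ 9 ÷ (249/247925) = 743775/83.
2¹³ = 8192 falls short of 743775/83 but 2¹⁴ = 16384 reaches it, so n = 14.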